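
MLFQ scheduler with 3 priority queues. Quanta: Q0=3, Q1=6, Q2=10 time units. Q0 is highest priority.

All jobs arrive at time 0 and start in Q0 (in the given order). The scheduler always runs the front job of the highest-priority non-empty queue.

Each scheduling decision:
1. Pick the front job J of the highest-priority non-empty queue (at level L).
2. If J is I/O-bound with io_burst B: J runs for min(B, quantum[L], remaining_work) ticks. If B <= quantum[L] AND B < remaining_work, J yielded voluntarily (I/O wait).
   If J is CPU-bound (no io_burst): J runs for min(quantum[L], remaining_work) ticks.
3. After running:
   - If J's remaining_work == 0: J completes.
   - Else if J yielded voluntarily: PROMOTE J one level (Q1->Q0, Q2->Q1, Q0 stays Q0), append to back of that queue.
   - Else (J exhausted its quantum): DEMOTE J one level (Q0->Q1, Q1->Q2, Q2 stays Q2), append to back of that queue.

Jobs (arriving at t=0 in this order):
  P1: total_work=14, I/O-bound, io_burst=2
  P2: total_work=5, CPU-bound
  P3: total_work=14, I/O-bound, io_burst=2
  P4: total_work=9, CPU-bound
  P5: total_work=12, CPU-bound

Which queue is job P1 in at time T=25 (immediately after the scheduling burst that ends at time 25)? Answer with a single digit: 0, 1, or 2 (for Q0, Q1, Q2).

Answer: 0

Derivation:
t=0-2: P1@Q0 runs 2, rem=12, I/O yield, promote→Q0. Q0=[P2,P3,P4,P5,P1] Q1=[] Q2=[]
t=2-5: P2@Q0 runs 3, rem=2, quantum used, demote→Q1. Q0=[P3,P4,P5,P1] Q1=[P2] Q2=[]
t=5-7: P3@Q0 runs 2, rem=12, I/O yield, promote→Q0. Q0=[P4,P5,P1,P3] Q1=[P2] Q2=[]
t=7-10: P4@Q0 runs 3, rem=6, quantum used, demote→Q1. Q0=[P5,P1,P3] Q1=[P2,P4] Q2=[]
t=10-13: P5@Q0 runs 3, rem=9, quantum used, demote→Q1. Q0=[P1,P3] Q1=[P2,P4,P5] Q2=[]
t=13-15: P1@Q0 runs 2, rem=10, I/O yield, promote→Q0. Q0=[P3,P1] Q1=[P2,P4,P5] Q2=[]
t=15-17: P3@Q0 runs 2, rem=10, I/O yield, promote→Q0. Q0=[P1,P3] Q1=[P2,P4,P5] Q2=[]
t=17-19: P1@Q0 runs 2, rem=8, I/O yield, promote→Q0. Q0=[P3,P1] Q1=[P2,P4,P5] Q2=[]
t=19-21: P3@Q0 runs 2, rem=8, I/O yield, promote→Q0. Q0=[P1,P3] Q1=[P2,P4,P5] Q2=[]
t=21-23: P1@Q0 runs 2, rem=6, I/O yield, promote→Q0. Q0=[P3,P1] Q1=[P2,P4,P5] Q2=[]
t=23-25: P3@Q0 runs 2, rem=6, I/O yield, promote→Q0. Q0=[P1,P3] Q1=[P2,P4,P5] Q2=[]
t=25-27: P1@Q0 runs 2, rem=4, I/O yield, promote→Q0. Q0=[P3,P1] Q1=[P2,P4,P5] Q2=[]
t=27-29: P3@Q0 runs 2, rem=4, I/O yield, promote→Q0. Q0=[P1,P3] Q1=[P2,P4,P5] Q2=[]
t=29-31: P1@Q0 runs 2, rem=2, I/O yield, promote→Q0. Q0=[P3,P1] Q1=[P2,P4,P5] Q2=[]
t=31-33: P3@Q0 runs 2, rem=2, I/O yield, promote→Q0. Q0=[P1,P3] Q1=[P2,P4,P5] Q2=[]
t=33-35: P1@Q0 runs 2, rem=0, completes. Q0=[P3] Q1=[P2,P4,P5] Q2=[]
t=35-37: P3@Q0 runs 2, rem=0, completes. Q0=[] Q1=[P2,P4,P5] Q2=[]
t=37-39: P2@Q1 runs 2, rem=0, completes. Q0=[] Q1=[P4,P5] Q2=[]
t=39-45: P4@Q1 runs 6, rem=0, completes. Q0=[] Q1=[P5] Q2=[]
t=45-51: P5@Q1 runs 6, rem=3, quantum used, demote→Q2. Q0=[] Q1=[] Q2=[P5]
t=51-54: P5@Q2 runs 3, rem=0, completes. Q0=[] Q1=[] Q2=[]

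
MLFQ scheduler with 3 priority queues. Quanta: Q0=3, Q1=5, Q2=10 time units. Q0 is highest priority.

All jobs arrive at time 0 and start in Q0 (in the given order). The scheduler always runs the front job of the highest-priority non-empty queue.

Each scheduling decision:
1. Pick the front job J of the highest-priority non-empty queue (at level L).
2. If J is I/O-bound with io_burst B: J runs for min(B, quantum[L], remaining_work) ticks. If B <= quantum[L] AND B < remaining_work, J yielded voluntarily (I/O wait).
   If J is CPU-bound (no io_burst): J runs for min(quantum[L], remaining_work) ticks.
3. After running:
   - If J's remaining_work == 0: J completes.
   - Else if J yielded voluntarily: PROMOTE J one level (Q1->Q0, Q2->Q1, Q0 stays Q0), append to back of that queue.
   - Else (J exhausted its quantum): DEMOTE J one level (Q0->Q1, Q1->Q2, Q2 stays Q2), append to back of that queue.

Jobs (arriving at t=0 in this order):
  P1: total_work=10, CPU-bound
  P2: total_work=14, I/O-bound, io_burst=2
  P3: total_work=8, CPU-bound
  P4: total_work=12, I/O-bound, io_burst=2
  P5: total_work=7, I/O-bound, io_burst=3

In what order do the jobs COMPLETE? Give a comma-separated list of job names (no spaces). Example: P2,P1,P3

Answer: P5,P4,P2,P3,P1

Derivation:
t=0-3: P1@Q0 runs 3, rem=7, quantum used, demote→Q1. Q0=[P2,P3,P4,P5] Q1=[P1] Q2=[]
t=3-5: P2@Q0 runs 2, rem=12, I/O yield, promote→Q0. Q0=[P3,P4,P5,P2] Q1=[P1] Q2=[]
t=5-8: P3@Q0 runs 3, rem=5, quantum used, demote→Q1. Q0=[P4,P5,P2] Q1=[P1,P3] Q2=[]
t=8-10: P4@Q0 runs 2, rem=10, I/O yield, promote→Q0. Q0=[P5,P2,P4] Q1=[P1,P3] Q2=[]
t=10-13: P5@Q0 runs 3, rem=4, I/O yield, promote→Q0. Q0=[P2,P4,P5] Q1=[P1,P3] Q2=[]
t=13-15: P2@Q0 runs 2, rem=10, I/O yield, promote→Q0. Q0=[P4,P5,P2] Q1=[P1,P3] Q2=[]
t=15-17: P4@Q0 runs 2, rem=8, I/O yield, promote→Q0. Q0=[P5,P2,P4] Q1=[P1,P3] Q2=[]
t=17-20: P5@Q0 runs 3, rem=1, I/O yield, promote→Q0. Q0=[P2,P4,P5] Q1=[P1,P3] Q2=[]
t=20-22: P2@Q0 runs 2, rem=8, I/O yield, promote→Q0. Q0=[P4,P5,P2] Q1=[P1,P3] Q2=[]
t=22-24: P4@Q0 runs 2, rem=6, I/O yield, promote→Q0. Q0=[P5,P2,P4] Q1=[P1,P3] Q2=[]
t=24-25: P5@Q0 runs 1, rem=0, completes. Q0=[P2,P4] Q1=[P1,P3] Q2=[]
t=25-27: P2@Q0 runs 2, rem=6, I/O yield, promote→Q0. Q0=[P4,P2] Q1=[P1,P3] Q2=[]
t=27-29: P4@Q0 runs 2, rem=4, I/O yield, promote→Q0. Q0=[P2,P4] Q1=[P1,P3] Q2=[]
t=29-31: P2@Q0 runs 2, rem=4, I/O yield, promote→Q0. Q0=[P4,P2] Q1=[P1,P3] Q2=[]
t=31-33: P4@Q0 runs 2, rem=2, I/O yield, promote→Q0. Q0=[P2,P4] Q1=[P1,P3] Q2=[]
t=33-35: P2@Q0 runs 2, rem=2, I/O yield, promote→Q0. Q0=[P4,P2] Q1=[P1,P3] Q2=[]
t=35-37: P4@Q0 runs 2, rem=0, completes. Q0=[P2] Q1=[P1,P3] Q2=[]
t=37-39: P2@Q0 runs 2, rem=0, completes. Q0=[] Q1=[P1,P3] Q2=[]
t=39-44: P1@Q1 runs 5, rem=2, quantum used, demote→Q2. Q0=[] Q1=[P3] Q2=[P1]
t=44-49: P3@Q1 runs 5, rem=0, completes. Q0=[] Q1=[] Q2=[P1]
t=49-51: P1@Q2 runs 2, rem=0, completes. Q0=[] Q1=[] Q2=[]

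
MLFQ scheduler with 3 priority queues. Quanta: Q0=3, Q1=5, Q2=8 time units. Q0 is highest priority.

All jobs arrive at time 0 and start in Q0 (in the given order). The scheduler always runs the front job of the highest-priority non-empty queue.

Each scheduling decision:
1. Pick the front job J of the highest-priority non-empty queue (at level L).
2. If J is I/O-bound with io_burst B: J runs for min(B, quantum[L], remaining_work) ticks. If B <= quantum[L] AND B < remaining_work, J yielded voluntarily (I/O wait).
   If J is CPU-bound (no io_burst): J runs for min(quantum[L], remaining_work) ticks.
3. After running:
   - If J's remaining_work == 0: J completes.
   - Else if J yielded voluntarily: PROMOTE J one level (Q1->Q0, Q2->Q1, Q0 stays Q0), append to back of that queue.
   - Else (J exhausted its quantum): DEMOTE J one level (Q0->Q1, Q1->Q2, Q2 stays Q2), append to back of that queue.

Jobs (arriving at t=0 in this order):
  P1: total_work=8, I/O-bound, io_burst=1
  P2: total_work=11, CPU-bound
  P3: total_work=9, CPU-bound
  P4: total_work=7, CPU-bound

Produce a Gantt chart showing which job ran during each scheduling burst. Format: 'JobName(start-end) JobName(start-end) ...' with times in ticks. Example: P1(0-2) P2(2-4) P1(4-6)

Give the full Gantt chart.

Answer: P1(0-1) P2(1-4) P3(4-7) P4(7-10) P1(10-11) P1(11-12) P1(12-13) P1(13-14) P1(14-15) P1(15-16) P1(16-17) P2(17-22) P3(22-27) P4(27-31) P2(31-34) P3(34-35)

Derivation:
t=0-1: P1@Q0 runs 1, rem=7, I/O yield, promote→Q0. Q0=[P2,P3,P4,P1] Q1=[] Q2=[]
t=1-4: P2@Q0 runs 3, rem=8, quantum used, demote→Q1. Q0=[P3,P4,P1] Q1=[P2] Q2=[]
t=4-7: P3@Q0 runs 3, rem=6, quantum used, demote→Q1. Q0=[P4,P1] Q1=[P2,P3] Q2=[]
t=7-10: P4@Q0 runs 3, rem=4, quantum used, demote→Q1. Q0=[P1] Q1=[P2,P3,P4] Q2=[]
t=10-11: P1@Q0 runs 1, rem=6, I/O yield, promote→Q0. Q0=[P1] Q1=[P2,P3,P4] Q2=[]
t=11-12: P1@Q0 runs 1, rem=5, I/O yield, promote→Q0. Q0=[P1] Q1=[P2,P3,P4] Q2=[]
t=12-13: P1@Q0 runs 1, rem=4, I/O yield, promote→Q0. Q0=[P1] Q1=[P2,P3,P4] Q2=[]
t=13-14: P1@Q0 runs 1, rem=3, I/O yield, promote→Q0. Q0=[P1] Q1=[P2,P3,P4] Q2=[]
t=14-15: P1@Q0 runs 1, rem=2, I/O yield, promote→Q0. Q0=[P1] Q1=[P2,P3,P4] Q2=[]
t=15-16: P1@Q0 runs 1, rem=1, I/O yield, promote→Q0. Q0=[P1] Q1=[P2,P3,P4] Q2=[]
t=16-17: P1@Q0 runs 1, rem=0, completes. Q0=[] Q1=[P2,P3,P4] Q2=[]
t=17-22: P2@Q1 runs 5, rem=3, quantum used, demote→Q2. Q0=[] Q1=[P3,P4] Q2=[P2]
t=22-27: P3@Q1 runs 5, rem=1, quantum used, demote→Q2. Q0=[] Q1=[P4] Q2=[P2,P3]
t=27-31: P4@Q1 runs 4, rem=0, completes. Q0=[] Q1=[] Q2=[P2,P3]
t=31-34: P2@Q2 runs 3, rem=0, completes. Q0=[] Q1=[] Q2=[P3]
t=34-35: P3@Q2 runs 1, rem=0, completes. Q0=[] Q1=[] Q2=[]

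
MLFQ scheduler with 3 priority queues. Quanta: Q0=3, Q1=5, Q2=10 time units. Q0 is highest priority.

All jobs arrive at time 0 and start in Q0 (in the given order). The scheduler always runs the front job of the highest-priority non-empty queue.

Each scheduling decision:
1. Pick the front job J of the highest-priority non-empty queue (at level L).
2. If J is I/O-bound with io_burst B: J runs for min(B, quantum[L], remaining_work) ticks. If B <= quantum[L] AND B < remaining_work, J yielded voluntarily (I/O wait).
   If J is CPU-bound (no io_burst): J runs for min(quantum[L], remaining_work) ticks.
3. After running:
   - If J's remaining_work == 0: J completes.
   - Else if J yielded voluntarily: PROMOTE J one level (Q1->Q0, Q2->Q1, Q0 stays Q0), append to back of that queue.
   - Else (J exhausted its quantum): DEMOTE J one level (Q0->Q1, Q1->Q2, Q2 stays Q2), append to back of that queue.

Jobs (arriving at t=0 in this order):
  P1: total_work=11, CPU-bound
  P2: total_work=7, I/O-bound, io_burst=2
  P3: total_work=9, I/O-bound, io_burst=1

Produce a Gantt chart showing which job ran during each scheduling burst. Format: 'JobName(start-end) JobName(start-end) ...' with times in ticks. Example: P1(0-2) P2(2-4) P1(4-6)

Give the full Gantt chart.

t=0-3: P1@Q0 runs 3, rem=8, quantum used, demote→Q1. Q0=[P2,P3] Q1=[P1] Q2=[]
t=3-5: P2@Q0 runs 2, rem=5, I/O yield, promote→Q0. Q0=[P3,P2] Q1=[P1] Q2=[]
t=5-6: P3@Q0 runs 1, rem=8, I/O yield, promote→Q0. Q0=[P2,P3] Q1=[P1] Q2=[]
t=6-8: P2@Q0 runs 2, rem=3, I/O yield, promote→Q0. Q0=[P3,P2] Q1=[P1] Q2=[]
t=8-9: P3@Q0 runs 1, rem=7, I/O yield, promote→Q0. Q0=[P2,P3] Q1=[P1] Q2=[]
t=9-11: P2@Q0 runs 2, rem=1, I/O yield, promote→Q0. Q0=[P3,P2] Q1=[P1] Q2=[]
t=11-12: P3@Q0 runs 1, rem=6, I/O yield, promote→Q0. Q0=[P2,P3] Q1=[P1] Q2=[]
t=12-13: P2@Q0 runs 1, rem=0, completes. Q0=[P3] Q1=[P1] Q2=[]
t=13-14: P3@Q0 runs 1, rem=5, I/O yield, promote→Q0. Q0=[P3] Q1=[P1] Q2=[]
t=14-15: P3@Q0 runs 1, rem=4, I/O yield, promote→Q0. Q0=[P3] Q1=[P1] Q2=[]
t=15-16: P3@Q0 runs 1, rem=3, I/O yield, promote→Q0. Q0=[P3] Q1=[P1] Q2=[]
t=16-17: P3@Q0 runs 1, rem=2, I/O yield, promote→Q0. Q0=[P3] Q1=[P1] Q2=[]
t=17-18: P3@Q0 runs 1, rem=1, I/O yield, promote→Q0. Q0=[P3] Q1=[P1] Q2=[]
t=18-19: P3@Q0 runs 1, rem=0, completes. Q0=[] Q1=[P1] Q2=[]
t=19-24: P1@Q1 runs 5, rem=3, quantum used, demote→Q2. Q0=[] Q1=[] Q2=[P1]
t=24-27: P1@Q2 runs 3, rem=0, completes. Q0=[] Q1=[] Q2=[]

Answer: P1(0-3) P2(3-5) P3(5-6) P2(6-8) P3(8-9) P2(9-11) P3(11-12) P2(12-13) P3(13-14) P3(14-15) P3(15-16) P3(16-17) P3(17-18) P3(18-19) P1(19-24) P1(24-27)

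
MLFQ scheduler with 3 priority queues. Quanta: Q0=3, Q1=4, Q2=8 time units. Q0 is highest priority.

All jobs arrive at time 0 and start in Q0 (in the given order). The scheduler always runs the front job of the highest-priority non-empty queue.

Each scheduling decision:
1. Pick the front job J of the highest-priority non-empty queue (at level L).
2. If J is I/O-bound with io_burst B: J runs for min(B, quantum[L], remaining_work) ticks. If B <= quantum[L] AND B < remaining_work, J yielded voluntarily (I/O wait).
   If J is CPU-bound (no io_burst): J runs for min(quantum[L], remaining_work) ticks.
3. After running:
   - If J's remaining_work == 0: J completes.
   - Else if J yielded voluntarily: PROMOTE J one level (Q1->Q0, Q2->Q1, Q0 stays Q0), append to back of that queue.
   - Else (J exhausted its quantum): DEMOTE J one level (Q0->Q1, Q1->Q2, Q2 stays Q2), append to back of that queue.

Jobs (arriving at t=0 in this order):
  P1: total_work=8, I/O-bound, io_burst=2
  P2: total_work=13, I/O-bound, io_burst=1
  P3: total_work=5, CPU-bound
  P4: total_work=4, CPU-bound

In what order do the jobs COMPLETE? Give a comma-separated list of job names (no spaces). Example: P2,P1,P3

Answer: P1,P2,P3,P4

Derivation:
t=0-2: P1@Q0 runs 2, rem=6, I/O yield, promote→Q0. Q0=[P2,P3,P4,P1] Q1=[] Q2=[]
t=2-3: P2@Q0 runs 1, rem=12, I/O yield, promote→Q0. Q0=[P3,P4,P1,P2] Q1=[] Q2=[]
t=3-6: P3@Q0 runs 3, rem=2, quantum used, demote→Q1. Q0=[P4,P1,P2] Q1=[P3] Q2=[]
t=6-9: P4@Q0 runs 3, rem=1, quantum used, demote→Q1. Q0=[P1,P2] Q1=[P3,P4] Q2=[]
t=9-11: P1@Q0 runs 2, rem=4, I/O yield, promote→Q0. Q0=[P2,P1] Q1=[P3,P4] Q2=[]
t=11-12: P2@Q0 runs 1, rem=11, I/O yield, promote→Q0. Q0=[P1,P2] Q1=[P3,P4] Q2=[]
t=12-14: P1@Q0 runs 2, rem=2, I/O yield, promote→Q0. Q0=[P2,P1] Q1=[P3,P4] Q2=[]
t=14-15: P2@Q0 runs 1, rem=10, I/O yield, promote→Q0. Q0=[P1,P2] Q1=[P3,P4] Q2=[]
t=15-17: P1@Q0 runs 2, rem=0, completes. Q0=[P2] Q1=[P3,P4] Q2=[]
t=17-18: P2@Q0 runs 1, rem=9, I/O yield, promote→Q0. Q0=[P2] Q1=[P3,P4] Q2=[]
t=18-19: P2@Q0 runs 1, rem=8, I/O yield, promote→Q0. Q0=[P2] Q1=[P3,P4] Q2=[]
t=19-20: P2@Q0 runs 1, rem=7, I/O yield, promote→Q0. Q0=[P2] Q1=[P3,P4] Q2=[]
t=20-21: P2@Q0 runs 1, rem=6, I/O yield, promote→Q0. Q0=[P2] Q1=[P3,P4] Q2=[]
t=21-22: P2@Q0 runs 1, rem=5, I/O yield, promote→Q0. Q0=[P2] Q1=[P3,P4] Q2=[]
t=22-23: P2@Q0 runs 1, rem=4, I/O yield, promote→Q0. Q0=[P2] Q1=[P3,P4] Q2=[]
t=23-24: P2@Q0 runs 1, rem=3, I/O yield, promote→Q0. Q0=[P2] Q1=[P3,P4] Q2=[]
t=24-25: P2@Q0 runs 1, rem=2, I/O yield, promote→Q0. Q0=[P2] Q1=[P3,P4] Q2=[]
t=25-26: P2@Q0 runs 1, rem=1, I/O yield, promote→Q0. Q0=[P2] Q1=[P3,P4] Q2=[]
t=26-27: P2@Q0 runs 1, rem=0, completes. Q0=[] Q1=[P3,P4] Q2=[]
t=27-29: P3@Q1 runs 2, rem=0, completes. Q0=[] Q1=[P4] Q2=[]
t=29-30: P4@Q1 runs 1, rem=0, completes. Q0=[] Q1=[] Q2=[]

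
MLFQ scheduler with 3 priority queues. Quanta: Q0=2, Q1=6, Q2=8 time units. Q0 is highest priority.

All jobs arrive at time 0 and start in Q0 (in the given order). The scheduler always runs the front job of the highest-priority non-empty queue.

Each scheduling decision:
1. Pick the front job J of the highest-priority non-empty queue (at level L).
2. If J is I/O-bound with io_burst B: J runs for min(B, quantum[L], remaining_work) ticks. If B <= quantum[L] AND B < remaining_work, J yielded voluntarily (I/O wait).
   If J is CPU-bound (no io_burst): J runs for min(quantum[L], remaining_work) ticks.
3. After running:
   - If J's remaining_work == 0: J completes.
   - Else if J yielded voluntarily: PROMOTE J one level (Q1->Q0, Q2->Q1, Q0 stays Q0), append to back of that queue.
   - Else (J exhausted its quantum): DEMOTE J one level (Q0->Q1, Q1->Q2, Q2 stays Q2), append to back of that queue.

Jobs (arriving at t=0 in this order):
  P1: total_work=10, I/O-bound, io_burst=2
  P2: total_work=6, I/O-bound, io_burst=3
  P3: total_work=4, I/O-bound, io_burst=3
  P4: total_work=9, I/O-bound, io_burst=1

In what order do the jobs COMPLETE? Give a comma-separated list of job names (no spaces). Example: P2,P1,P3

Answer: P1,P4,P2,P3

Derivation:
t=0-2: P1@Q0 runs 2, rem=8, I/O yield, promote→Q0. Q0=[P2,P3,P4,P1] Q1=[] Q2=[]
t=2-4: P2@Q0 runs 2, rem=4, quantum used, demote→Q1. Q0=[P3,P4,P1] Q1=[P2] Q2=[]
t=4-6: P3@Q0 runs 2, rem=2, quantum used, demote→Q1. Q0=[P4,P1] Q1=[P2,P3] Q2=[]
t=6-7: P4@Q0 runs 1, rem=8, I/O yield, promote→Q0. Q0=[P1,P4] Q1=[P2,P3] Q2=[]
t=7-9: P1@Q0 runs 2, rem=6, I/O yield, promote→Q0. Q0=[P4,P1] Q1=[P2,P3] Q2=[]
t=9-10: P4@Q0 runs 1, rem=7, I/O yield, promote→Q0. Q0=[P1,P4] Q1=[P2,P3] Q2=[]
t=10-12: P1@Q0 runs 2, rem=4, I/O yield, promote→Q0. Q0=[P4,P1] Q1=[P2,P3] Q2=[]
t=12-13: P4@Q0 runs 1, rem=6, I/O yield, promote→Q0. Q0=[P1,P4] Q1=[P2,P3] Q2=[]
t=13-15: P1@Q0 runs 2, rem=2, I/O yield, promote→Q0. Q0=[P4,P1] Q1=[P2,P3] Q2=[]
t=15-16: P4@Q0 runs 1, rem=5, I/O yield, promote→Q0. Q0=[P1,P4] Q1=[P2,P3] Q2=[]
t=16-18: P1@Q0 runs 2, rem=0, completes. Q0=[P4] Q1=[P2,P3] Q2=[]
t=18-19: P4@Q0 runs 1, rem=4, I/O yield, promote→Q0. Q0=[P4] Q1=[P2,P3] Q2=[]
t=19-20: P4@Q0 runs 1, rem=3, I/O yield, promote→Q0. Q0=[P4] Q1=[P2,P3] Q2=[]
t=20-21: P4@Q0 runs 1, rem=2, I/O yield, promote→Q0. Q0=[P4] Q1=[P2,P3] Q2=[]
t=21-22: P4@Q0 runs 1, rem=1, I/O yield, promote→Q0. Q0=[P4] Q1=[P2,P3] Q2=[]
t=22-23: P4@Q0 runs 1, rem=0, completes. Q0=[] Q1=[P2,P3] Q2=[]
t=23-26: P2@Q1 runs 3, rem=1, I/O yield, promote→Q0. Q0=[P2] Q1=[P3] Q2=[]
t=26-27: P2@Q0 runs 1, rem=0, completes. Q0=[] Q1=[P3] Q2=[]
t=27-29: P3@Q1 runs 2, rem=0, completes. Q0=[] Q1=[] Q2=[]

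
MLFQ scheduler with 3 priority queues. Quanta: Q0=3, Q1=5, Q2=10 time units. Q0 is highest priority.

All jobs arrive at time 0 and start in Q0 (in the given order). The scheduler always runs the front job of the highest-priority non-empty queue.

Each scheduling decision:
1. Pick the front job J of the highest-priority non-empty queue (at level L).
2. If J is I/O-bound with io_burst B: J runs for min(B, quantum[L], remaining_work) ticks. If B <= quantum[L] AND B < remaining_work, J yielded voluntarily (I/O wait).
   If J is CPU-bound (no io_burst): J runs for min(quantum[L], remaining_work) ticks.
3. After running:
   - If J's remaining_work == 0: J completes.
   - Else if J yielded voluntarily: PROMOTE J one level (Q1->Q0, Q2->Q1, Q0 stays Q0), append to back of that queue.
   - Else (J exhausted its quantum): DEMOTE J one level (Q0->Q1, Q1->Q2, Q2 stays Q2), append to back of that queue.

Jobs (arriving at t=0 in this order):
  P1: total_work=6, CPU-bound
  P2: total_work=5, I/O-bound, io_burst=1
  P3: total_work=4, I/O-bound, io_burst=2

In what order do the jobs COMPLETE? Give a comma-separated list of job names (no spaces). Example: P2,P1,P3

Answer: P3,P2,P1

Derivation:
t=0-3: P1@Q0 runs 3, rem=3, quantum used, demote→Q1. Q0=[P2,P3] Q1=[P1] Q2=[]
t=3-4: P2@Q0 runs 1, rem=4, I/O yield, promote→Q0. Q0=[P3,P2] Q1=[P1] Q2=[]
t=4-6: P3@Q0 runs 2, rem=2, I/O yield, promote→Q0. Q0=[P2,P3] Q1=[P1] Q2=[]
t=6-7: P2@Q0 runs 1, rem=3, I/O yield, promote→Q0. Q0=[P3,P2] Q1=[P1] Q2=[]
t=7-9: P3@Q0 runs 2, rem=0, completes. Q0=[P2] Q1=[P1] Q2=[]
t=9-10: P2@Q0 runs 1, rem=2, I/O yield, promote→Q0. Q0=[P2] Q1=[P1] Q2=[]
t=10-11: P2@Q0 runs 1, rem=1, I/O yield, promote→Q0. Q0=[P2] Q1=[P1] Q2=[]
t=11-12: P2@Q0 runs 1, rem=0, completes. Q0=[] Q1=[P1] Q2=[]
t=12-15: P1@Q1 runs 3, rem=0, completes. Q0=[] Q1=[] Q2=[]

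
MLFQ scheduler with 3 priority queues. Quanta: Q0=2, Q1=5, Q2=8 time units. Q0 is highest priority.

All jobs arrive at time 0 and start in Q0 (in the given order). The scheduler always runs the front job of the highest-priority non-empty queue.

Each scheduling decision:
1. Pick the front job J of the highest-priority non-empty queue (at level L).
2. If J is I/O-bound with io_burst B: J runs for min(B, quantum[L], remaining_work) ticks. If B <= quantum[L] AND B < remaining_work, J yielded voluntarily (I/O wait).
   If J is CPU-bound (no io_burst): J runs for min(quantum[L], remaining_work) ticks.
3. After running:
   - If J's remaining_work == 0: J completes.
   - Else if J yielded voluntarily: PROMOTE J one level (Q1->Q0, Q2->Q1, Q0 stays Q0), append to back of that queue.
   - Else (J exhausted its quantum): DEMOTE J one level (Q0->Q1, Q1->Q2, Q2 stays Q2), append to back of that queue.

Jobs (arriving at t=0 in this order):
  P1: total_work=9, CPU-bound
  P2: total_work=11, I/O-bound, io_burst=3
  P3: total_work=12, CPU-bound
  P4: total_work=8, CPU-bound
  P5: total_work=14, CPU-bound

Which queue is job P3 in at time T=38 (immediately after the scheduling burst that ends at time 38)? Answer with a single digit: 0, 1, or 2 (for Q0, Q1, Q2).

t=0-2: P1@Q0 runs 2, rem=7, quantum used, demote→Q1. Q0=[P2,P3,P4,P5] Q1=[P1] Q2=[]
t=2-4: P2@Q0 runs 2, rem=9, quantum used, demote→Q1. Q0=[P3,P4,P5] Q1=[P1,P2] Q2=[]
t=4-6: P3@Q0 runs 2, rem=10, quantum used, demote→Q1. Q0=[P4,P5] Q1=[P1,P2,P3] Q2=[]
t=6-8: P4@Q0 runs 2, rem=6, quantum used, demote→Q1. Q0=[P5] Q1=[P1,P2,P3,P4] Q2=[]
t=8-10: P5@Q0 runs 2, rem=12, quantum used, demote→Q1. Q0=[] Q1=[P1,P2,P3,P4,P5] Q2=[]
t=10-15: P1@Q1 runs 5, rem=2, quantum used, demote→Q2. Q0=[] Q1=[P2,P3,P4,P5] Q2=[P1]
t=15-18: P2@Q1 runs 3, rem=6, I/O yield, promote→Q0. Q0=[P2] Q1=[P3,P4,P5] Q2=[P1]
t=18-20: P2@Q0 runs 2, rem=4, quantum used, demote→Q1. Q0=[] Q1=[P3,P4,P5,P2] Q2=[P1]
t=20-25: P3@Q1 runs 5, rem=5, quantum used, demote→Q2. Q0=[] Q1=[P4,P5,P2] Q2=[P1,P3]
t=25-30: P4@Q1 runs 5, rem=1, quantum used, demote→Q2. Q0=[] Q1=[P5,P2] Q2=[P1,P3,P4]
t=30-35: P5@Q1 runs 5, rem=7, quantum used, demote→Q2. Q0=[] Q1=[P2] Q2=[P1,P3,P4,P5]
t=35-38: P2@Q1 runs 3, rem=1, I/O yield, promote→Q0. Q0=[P2] Q1=[] Q2=[P1,P3,P4,P5]
t=38-39: P2@Q0 runs 1, rem=0, completes. Q0=[] Q1=[] Q2=[P1,P3,P4,P5]
t=39-41: P1@Q2 runs 2, rem=0, completes. Q0=[] Q1=[] Q2=[P3,P4,P5]
t=41-46: P3@Q2 runs 5, rem=0, completes. Q0=[] Q1=[] Q2=[P4,P5]
t=46-47: P4@Q2 runs 1, rem=0, completes. Q0=[] Q1=[] Q2=[P5]
t=47-54: P5@Q2 runs 7, rem=0, completes. Q0=[] Q1=[] Q2=[]

Answer: 2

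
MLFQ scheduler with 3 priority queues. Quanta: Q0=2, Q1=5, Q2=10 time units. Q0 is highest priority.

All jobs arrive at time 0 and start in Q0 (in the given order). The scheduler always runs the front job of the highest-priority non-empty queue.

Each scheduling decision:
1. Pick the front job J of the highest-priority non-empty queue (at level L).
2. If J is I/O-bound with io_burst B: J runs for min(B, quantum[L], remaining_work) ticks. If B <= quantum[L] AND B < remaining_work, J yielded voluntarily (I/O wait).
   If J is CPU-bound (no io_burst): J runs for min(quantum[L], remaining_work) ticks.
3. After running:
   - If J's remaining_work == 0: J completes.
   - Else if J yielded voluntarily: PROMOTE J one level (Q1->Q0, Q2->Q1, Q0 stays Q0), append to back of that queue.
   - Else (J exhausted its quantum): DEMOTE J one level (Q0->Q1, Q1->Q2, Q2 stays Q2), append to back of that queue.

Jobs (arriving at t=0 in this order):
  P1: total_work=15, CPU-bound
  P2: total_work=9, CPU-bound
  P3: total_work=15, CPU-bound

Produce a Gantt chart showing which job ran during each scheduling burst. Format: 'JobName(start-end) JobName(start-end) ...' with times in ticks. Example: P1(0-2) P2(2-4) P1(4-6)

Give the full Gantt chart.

t=0-2: P1@Q0 runs 2, rem=13, quantum used, demote→Q1. Q0=[P2,P3] Q1=[P1] Q2=[]
t=2-4: P2@Q0 runs 2, rem=7, quantum used, demote→Q1. Q0=[P3] Q1=[P1,P2] Q2=[]
t=4-6: P3@Q0 runs 2, rem=13, quantum used, demote→Q1. Q0=[] Q1=[P1,P2,P3] Q2=[]
t=6-11: P1@Q1 runs 5, rem=8, quantum used, demote→Q2. Q0=[] Q1=[P2,P3] Q2=[P1]
t=11-16: P2@Q1 runs 5, rem=2, quantum used, demote→Q2. Q0=[] Q1=[P3] Q2=[P1,P2]
t=16-21: P3@Q1 runs 5, rem=8, quantum used, demote→Q2. Q0=[] Q1=[] Q2=[P1,P2,P3]
t=21-29: P1@Q2 runs 8, rem=0, completes. Q0=[] Q1=[] Q2=[P2,P3]
t=29-31: P2@Q2 runs 2, rem=0, completes. Q0=[] Q1=[] Q2=[P3]
t=31-39: P3@Q2 runs 8, rem=0, completes. Q0=[] Q1=[] Q2=[]

Answer: P1(0-2) P2(2-4) P3(4-6) P1(6-11) P2(11-16) P3(16-21) P1(21-29) P2(29-31) P3(31-39)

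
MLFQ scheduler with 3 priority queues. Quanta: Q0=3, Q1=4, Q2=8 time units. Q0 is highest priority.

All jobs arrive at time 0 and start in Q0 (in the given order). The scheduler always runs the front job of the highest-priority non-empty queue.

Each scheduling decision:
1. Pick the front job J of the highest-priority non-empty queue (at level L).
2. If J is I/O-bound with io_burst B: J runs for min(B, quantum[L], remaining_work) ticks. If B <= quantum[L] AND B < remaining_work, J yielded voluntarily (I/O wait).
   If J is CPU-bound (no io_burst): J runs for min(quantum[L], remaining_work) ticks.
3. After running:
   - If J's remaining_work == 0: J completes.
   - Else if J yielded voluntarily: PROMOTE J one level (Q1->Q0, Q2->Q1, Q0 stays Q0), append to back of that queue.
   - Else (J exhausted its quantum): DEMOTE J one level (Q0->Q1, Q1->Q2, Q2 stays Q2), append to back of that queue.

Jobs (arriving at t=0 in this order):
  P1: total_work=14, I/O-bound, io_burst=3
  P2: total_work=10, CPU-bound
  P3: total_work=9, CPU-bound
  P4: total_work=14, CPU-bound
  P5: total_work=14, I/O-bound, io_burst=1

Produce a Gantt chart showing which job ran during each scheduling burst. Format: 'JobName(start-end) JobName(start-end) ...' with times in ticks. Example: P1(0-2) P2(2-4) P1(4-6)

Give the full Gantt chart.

t=0-3: P1@Q0 runs 3, rem=11, I/O yield, promote→Q0. Q0=[P2,P3,P4,P5,P1] Q1=[] Q2=[]
t=3-6: P2@Q0 runs 3, rem=7, quantum used, demote→Q1. Q0=[P3,P4,P5,P1] Q1=[P2] Q2=[]
t=6-9: P3@Q0 runs 3, rem=6, quantum used, demote→Q1. Q0=[P4,P5,P1] Q1=[P2,P3] Q2=[]
t=9-12: P4@Q0 runs 3, rem=11, quantum used, demote→Q1. Q0=[P5,P1] Q1=[P2,P3,P4] Q2=[]
t=12-13: P5@Q0 runs 1, rem=13, I/O yield, promote→Q0. Q0=[P1,P5] Q1=[P2,P3,P4] Q2=[]
t=13-16: P1@Q0 runs 3, rem=8, I/O yield, promote→Q0. Q0=[P5,P1] Q1=[P2,P3,P4] Q2=[]
t=16-17: P5@Q0 runs 1, rem=12, I/O yield, promote→Q0. Q0=[P1,P5] Q1=[P2,P3,P4] Q2=[]
t=17-20: P1@Q0 runs 3, rem=5, I/O yield, promote→Q0. Q0=[P5,P1] Q1=[P2,P3,P4] Q2=[]
t=20-21: P5@Q0 runs 1, rem=11, I/O yield, promote→Q0. Q0=[P1,P5] Q1=[P2,P3,P4] Q2=[]
t=21-24: P1@Q0 runs 3, rem=2, I/O yield, promote→Q0. Q0=[P5,P1] Q1=[P2,P3,P4] Q2=[]
t=24-25: P5@Q0 runs 1, rem=10, I/O yield, promote→Q0. Q0=[P1,P5] Q1=[P2,P3,P4] Q2=[]
t=25-27: P1@Q0 runs 2, rem=0, completes. Q0=[P5] Q1=[P2,P3,P4] Q2=[]
t=27-28: P5@Q0 runs 1, rem=9, I/O yield, promote→Q0. Q0=[P5] Q1=[P2,P3,P4] Q2=[]
t=28-29: P5@Q0 runs 1, rem=8, I/O yield, promote→Q0. Q0=[P5] Q1=[P2,P3,P4] Q2=[]
t=29-30: P5@Q0 runs 1, rem=7, I/O yield, promote→Q0. Q0=[P5] Q1=[P2,P3,P4] Q2=[]
t=30-31: P5@Q0 runs 1, rem=6, I/O yield, promote→Q0. Q0=[P5] Q1=[P2,P3,P4] Q2=[]
t=31-32: P5@Q0 runs 1, rem=5, I/O yield, promote→Q0. Q0=[P5] Q1=[P2,P3,P4] Q2=[]
t=32-33: P5@Q0 runs 1, rem=4, I/O yield, promote→Q0. Q0=[P5] Q1=[P2,P3,P4] Q2=[]
t=33-34: P5@Q0 runs 1, rem=3, I/O yield, promote→Q0. Q0=[P5] Q1=[P2,P3,P4] Q2=[]
t=34-35: P5@Q0 runs 1, rem=2, I/O yield, promote→Q0. Q0=[P5] Q1=[P2,P3,P4] Q2=[]
t=35-36: P5@Q0 runs 1, rem=1, I/O yield, promote→Q0. Q0=[P5] Q1=[P2,P3,P4] Q2=[]
t=36-37: P5@Q0 runs 1, rem=0, completes. Q0=[] Q1=[P2,P3,P4] Q2=[]
t=37-41: P2@Q1 runs 4, rem=3, quantum used, demote→Q2. Q0=[] Q1=[P3,P4] Q2=[P2]
t=41-45: P3@Q1 runs 4, rem=2, quantum used, demote→Q2. Q0=[] Q1=[P4] Q2=[P2,P3]
t=45-49: P4@Q1 runs 4, rem=7, quantum used, demote→Q2. Q0=[] Q1=[] Q2=[P2,P3,P4]
t=49-52: P2@Q2 runs 3, rem=0, completes. Q0=[] Q1=[] Q2=[P3,P4]
t=52-54: P3@Q2 runs 2, rem=0, completes. Q0=[] Q1=[] Q2=[P4]
t=54-61: P4@Q2 runs 7, rem=0, completes. Q0=[] Q1=[] Q2=[]

Answer: P1(0-3) P2(3-6) P3(6-9) P4(9-12) P5(12-13) P1(13-16) P5(16-17) P1(17-20) P5(20-21) P1(21-24) P5(24-25) P1(25-27) P5(27-28) P5(28-29) P5(29-30) P5(30-31) P5(31-32) P5(32-33) P5(33-34) P5(34-35) P5(35-36) P5(36-37) P2(37-41) P3(41-45) P4(45-49) P2(49-52) P3(52-54) P4(54-61)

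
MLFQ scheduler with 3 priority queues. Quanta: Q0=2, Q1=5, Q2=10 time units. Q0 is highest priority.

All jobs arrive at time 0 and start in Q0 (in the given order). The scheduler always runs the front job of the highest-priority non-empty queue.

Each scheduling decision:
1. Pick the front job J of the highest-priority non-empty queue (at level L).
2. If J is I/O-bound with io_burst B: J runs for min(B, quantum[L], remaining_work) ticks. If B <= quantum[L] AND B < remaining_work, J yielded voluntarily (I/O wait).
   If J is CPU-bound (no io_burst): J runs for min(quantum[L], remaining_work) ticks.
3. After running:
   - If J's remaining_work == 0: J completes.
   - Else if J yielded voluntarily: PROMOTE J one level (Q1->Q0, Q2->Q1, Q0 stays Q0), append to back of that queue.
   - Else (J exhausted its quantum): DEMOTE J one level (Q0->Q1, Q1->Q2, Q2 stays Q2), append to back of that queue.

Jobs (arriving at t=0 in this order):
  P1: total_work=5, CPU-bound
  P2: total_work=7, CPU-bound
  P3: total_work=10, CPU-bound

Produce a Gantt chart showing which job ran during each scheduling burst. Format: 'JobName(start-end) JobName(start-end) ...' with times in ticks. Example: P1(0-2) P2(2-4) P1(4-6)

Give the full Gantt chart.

t=0-2: P1@Q0 runs 2, rem=3, quantum used, demote→Q1. Q0=[P2,P3] Q1=[P1] Q2=[]
t=2-4: P2@Q0 runs 2, rem=5, quantum used, demote→Q1. Q0=[P3] Q1=[P1,P2] Q2=[]
t=4-6: P3@Q0 runs 2, rem=8, quantum used, demote→Q1. Q0=[] Q1=[P1,P2,P3] Q2=[]
t=6-9: P1@Q1 runs 3, rem=0, completes. Q0=[] Q1=[P2,P3] Q2=[]
t=9-14: P2@Q1 runs 5, rem=0, completes. Q0=[] Q1=[P3] Q2=[]
t=14-19: P3@Q1 runs 5, rem=3, quantum used, demote→Q2. Q0=[] Q1=[] Q2=[P3]
t=19-22: P3@Q2 runs 3, rem=0, completes. Q0=[] Q1=[] Q2=[]

Answer: P1(0-2) P2(2-4) P3(4-6) P1(6-9) P2(9-14) P3(14-19) P3(19-22)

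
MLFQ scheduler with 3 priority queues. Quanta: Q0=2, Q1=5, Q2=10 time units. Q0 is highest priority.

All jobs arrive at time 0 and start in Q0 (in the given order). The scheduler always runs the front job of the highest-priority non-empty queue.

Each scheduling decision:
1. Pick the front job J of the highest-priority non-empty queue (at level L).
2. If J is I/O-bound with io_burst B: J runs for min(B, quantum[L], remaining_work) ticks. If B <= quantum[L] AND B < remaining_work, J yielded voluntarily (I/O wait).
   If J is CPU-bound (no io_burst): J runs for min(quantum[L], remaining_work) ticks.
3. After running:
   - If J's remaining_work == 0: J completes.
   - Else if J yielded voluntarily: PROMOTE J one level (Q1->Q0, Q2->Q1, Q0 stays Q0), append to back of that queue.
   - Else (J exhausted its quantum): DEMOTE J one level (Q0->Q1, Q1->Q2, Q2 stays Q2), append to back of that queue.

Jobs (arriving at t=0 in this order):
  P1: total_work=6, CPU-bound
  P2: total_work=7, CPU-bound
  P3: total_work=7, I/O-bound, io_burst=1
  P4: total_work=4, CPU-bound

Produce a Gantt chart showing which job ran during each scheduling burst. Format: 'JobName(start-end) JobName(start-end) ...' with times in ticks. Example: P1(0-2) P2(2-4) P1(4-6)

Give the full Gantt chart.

Answer: P1(0-2) P2(2-4) P3(4-5) P4(5-7) P3(7-8) P3(8-9) P3(9-10) P3(10-11) P3(11-12) P3(12-13) P1(13-17) P2(17-22) P4(22-24)

Derivation:
t=0-2: P1@Q0 runs 2, rem=4, quantum used, demote→Q1. Q0=[P2,P3,P4] Q1=[P1] Q2=[]
t=2-4: P2@Q0 runs 2, rem=5, quantum used, demote→Q1. Q0=[P3,P4] Q1=[P1,P2] Q2=[]
t=4-5: P3@Q0 runs 1, rem=6, I/O yield, promote→Q0. Q0=[P4,P3] Q1=[P1,P2] Q2=[]
t=5-7: P4@Q0 runs 2, rem=2, quantum used, demote→Q1. Q0=[P3] Q1=[P1,P2,P4] Q2=[]
t=7-8: P3@Q0 runs 1, rem=5, I/O yield, promote→Q0. Q0=[P3] Q1=[P1,P2,P4] Q2=[]
t=8-9: P3@Q0 runs 1, rem=4, I/O yield, promote→Q0. Q0=[P3] Q1=[P1,P2,P4] Q2=[]
t=9-10: P3@Q0 runs 1, rem=3, I/O yield, promote→Q0. Q0=[P3] Q1=[P1,P2,P4] Q2=[]
t=10-11: P3@Q0 runs 1, rem=2, I/O yield, promote→Q0. Q0=[P3] Q1=[P1,P2,P4] Q2=[]
t=11-12: P3@Q0 runs 1, rem=1, I/O yield, promote→Q0. Q0=[P3] Q1=[P1,P2,P4] Q2=[]
t=12-13: P3@Q0 runs 1, rem=0, completes. Q0=[] Q1=[P1,P2,P4] Q2=[]
t=13-17: P1@Q1 runs 4, rem=0, completes. Q0=[] Q1=[P2,P4] Q2=[]
t=17-22: P2@Q1 runs 5, rem=0, completes. Q0=[] Q1=[P4] Q2=[]
t=22-24: P4@Q1 runs 2, rem=0, completes. Q0=[] Q1=[] Q2=[]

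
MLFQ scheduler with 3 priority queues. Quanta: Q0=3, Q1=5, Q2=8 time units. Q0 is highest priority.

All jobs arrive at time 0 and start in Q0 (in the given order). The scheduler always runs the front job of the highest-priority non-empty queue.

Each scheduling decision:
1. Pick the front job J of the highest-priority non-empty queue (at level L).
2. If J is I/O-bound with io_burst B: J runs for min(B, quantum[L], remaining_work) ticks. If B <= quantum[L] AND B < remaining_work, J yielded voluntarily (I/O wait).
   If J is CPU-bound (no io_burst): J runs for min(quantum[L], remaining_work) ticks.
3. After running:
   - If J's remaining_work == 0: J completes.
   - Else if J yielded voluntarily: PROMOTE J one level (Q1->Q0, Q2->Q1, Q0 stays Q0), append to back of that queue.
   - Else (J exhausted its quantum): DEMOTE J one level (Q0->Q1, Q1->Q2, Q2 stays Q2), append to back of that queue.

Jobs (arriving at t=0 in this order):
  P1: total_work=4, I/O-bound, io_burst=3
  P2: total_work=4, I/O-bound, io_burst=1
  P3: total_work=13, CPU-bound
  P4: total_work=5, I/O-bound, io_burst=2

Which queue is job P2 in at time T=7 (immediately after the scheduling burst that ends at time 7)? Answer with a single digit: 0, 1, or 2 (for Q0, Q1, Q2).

Answer: 0

Derivation:
t=0-3: P1@Q0 runs 3, rem=1, I/O yield, promote→Q0. Q0=[P2,P3,P4,P1] Q1=[] Q2=[]
t=3-4: P2@Q0 runs 1, rem=3, I/O yield, promote→Q0. Q0=[P3,P4,P1,P2] Q1=[] Q2=[]
t=4-7: P3@Q0 runs 3, rem=10, quantum used, demote→Q1. Q0=[P4,P1,P2] Q1=[P3] Q2=[]
t=7-9: P4@Q0 runs 2, rem=3, I/O yield, promote→Q0. Q0=[P1,P2,P4] Q1=[P3] Q2=[]
t=9-10: P1@Q0 runs 1, rem=0, completes. Q0=[P2,P4] Q1=[P3] Q2=[]
t=10-11: P2@Q0 runs 1, rem=2, I/O yield, promote→Q0. Q0=[P4,P2] Q1=[P3] Q2=[]
t=11-13: P4@Q0 runs 2, rem=1, I/O yield, promote→Q0. Q0=[P2,P4] Q1=[P3] Q2=[]
t=13-14: P2@Q0 runs 1, rem=1, I/O yield, promote→Q0. Q0=[P4,P2] Q1=[P3] Q2=[]
t=14-15: P4@Q0 runs 1, rem=0, completes. Q0=[P2] Q1=[P3] Q2=[]
t=15-16: P2@Q0 runs 1, rem=0, completes. Q0=[] Q1=[P3] Q2=[]
t=16-21: P3@Q1 runs 5, rem=5, quantum used, demote→Q2. Q0=[] Q1=[] Q2=[P3]
t=21-26: P3@Q2 runs 5, rem=0, completes. Q0=[] Q1=[] Q2=[]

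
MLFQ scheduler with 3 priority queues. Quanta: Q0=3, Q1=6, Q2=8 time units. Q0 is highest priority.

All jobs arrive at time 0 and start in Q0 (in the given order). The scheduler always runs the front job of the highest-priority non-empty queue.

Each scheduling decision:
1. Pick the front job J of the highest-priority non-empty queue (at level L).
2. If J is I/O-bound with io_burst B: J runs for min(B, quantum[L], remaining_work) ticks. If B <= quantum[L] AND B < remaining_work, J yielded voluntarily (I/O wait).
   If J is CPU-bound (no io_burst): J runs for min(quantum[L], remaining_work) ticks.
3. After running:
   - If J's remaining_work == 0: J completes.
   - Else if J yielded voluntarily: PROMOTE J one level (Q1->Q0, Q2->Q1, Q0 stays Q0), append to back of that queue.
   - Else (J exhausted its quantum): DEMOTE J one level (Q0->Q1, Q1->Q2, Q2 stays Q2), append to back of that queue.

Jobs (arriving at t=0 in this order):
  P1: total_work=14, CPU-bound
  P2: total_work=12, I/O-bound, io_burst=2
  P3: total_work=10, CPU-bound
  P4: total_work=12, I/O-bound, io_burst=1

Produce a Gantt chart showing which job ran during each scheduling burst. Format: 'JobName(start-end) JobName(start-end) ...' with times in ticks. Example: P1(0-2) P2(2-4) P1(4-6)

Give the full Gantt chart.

Answer: P1(0-3) P2(3-5) P3(5-8) P4(8-9) P2(9-11) P4(11-12) P2(12-14) P4(14-15) P2(15-17) P4(17-18) P2(18-20) P4(20-21) P2(21-23) P4(23-24) P4(24-25) P4(25-26) P4(26-27) P4(27-28) P4(28-29) P4(29-30) P1(30-36) P3(36-42) P1(42-47) P3(47-48)

Derivation:
t=0-3: P1@Q0 runs 3, rem=11, quantum used, demote→Q1. Q0=[P2,P3,P4] Q1=[P1] Q2=[]
t=3-5: P2@Q0 runs 2, rem=10, I/O yield, promote→Q0. Q0=[P3,P4,P2] Q1=[P1] Q2=[]
t=5-8: P3@Q0 runs 3, rem=7, quantum used, demote→Q1. Q0=[P4,P2] Q1=[P1,P3] Q2=[]
t=8-9: P4@Q0 runs 1, rem=11, I/O yield, promote→Q0. Q0=[P2,P4] Q1=[P1,P3] Q2=[]
t=9-11: P2@Q0 runs 2, rem=8, I/O yield, promote→Q0. Q0=[P4,P2] Q1=[P1,P3] Q2=[]
t=11-12: P4@Q0 runs 1, rem=10, I/O yield, promote→Q0. Q0=[P2,P4] Q1=[P1,P3] Q2=[]
t=12-14: P2@Q0 runs 2, rem=6, I/O yield, promote→Q0. Q0=[P4,P2] Q1=[P1,P3] Q2=[]
t=14-15: P4@Q0 runs 1, rem=9, I/O yield, promote→Q0. Q0=[P2,P4] Q1=[P1,P3] Q2=[]
t=15-17: P2@Q0 runs 2, rem=4, I/O yield, promote→Q0. Q0=[P4,P2] Q1=[P1,P3] Q2=[]
t=17-18: P4@Q0 runs 1, rem=8, I/O yield, promote→Q0. Q0=[P2,P4] Q1=[P1,P3] Q2=[]
t=18-20: P2@Q0 runs 2, rem=2, I/O yield, promote→Q0. Q0=[P4,P2] Q1=[P1,P3] Q2=[]
t=20-21: P4@Q0 runs 1, rem=7, I/O yield, promote→Q0. Q0=[P2,P4] Q1=[P1,P3] Q2=[]
t=21-23: P2@Q0 runs 2, rem=0, completes. Q0=[P4] Q1=[P1,P3] Q2=[]
t=23-24: P4@Q0 runs 1, rem=6, I/O yield, promote→Q0. Q0=[P4] Q1=[P1,P3] Q2=[]
t=24-25: P4@Q0 runs 1, rem=5, I/O yield, promote→Q0. Q0=[P4] Q1=[P1,P3] Q2=[]
t=25-26: P4@Q0 runs 1, rem=4, I/O yield, promote→Q0. Q0=[P4] Q1=[P1,P3] Q2=[]
t=26-27: P4@Q0 runs 1, rem=3, I/O yield, promote→Q0. Q0=[P4] Q1=[P1,P3] Q2=[]
t=27-28: P4@Q0 runs 1, rem=2, I/O yield, promote→Q0. Q0=[P4] Q1=[P1,P3] Q2=[]
t=28-29: P4@Q0 runs 1, rem=1, I/O yield, promote→Q0. Q0=[P4] Q1=[P1,P3] Q2=[]
t=29-30: P4@Q0 runs 1, rem=0, completes. Q0=[] Q1=[P1,P3] Q2=[]
t=30-36: P1@Q1 runs 6, rem=5, quantum used, demote→Q2. Q0=[] Q1=[P3] Q2=[P1]
t=36-42: P3@Q1 runs 6, rem=1, quantum used, demote→Q2. Q0=[] Q1=[] Q2=[P1,P3]
t=42-47: P1@Q2 runs 5, rem=0, completes. Q0=[] Q1=[] Q2=[P3]
t=47-48: P3@Q2 runs 1, rem=0, completes. Q0=[] Q1=[] Q2=[]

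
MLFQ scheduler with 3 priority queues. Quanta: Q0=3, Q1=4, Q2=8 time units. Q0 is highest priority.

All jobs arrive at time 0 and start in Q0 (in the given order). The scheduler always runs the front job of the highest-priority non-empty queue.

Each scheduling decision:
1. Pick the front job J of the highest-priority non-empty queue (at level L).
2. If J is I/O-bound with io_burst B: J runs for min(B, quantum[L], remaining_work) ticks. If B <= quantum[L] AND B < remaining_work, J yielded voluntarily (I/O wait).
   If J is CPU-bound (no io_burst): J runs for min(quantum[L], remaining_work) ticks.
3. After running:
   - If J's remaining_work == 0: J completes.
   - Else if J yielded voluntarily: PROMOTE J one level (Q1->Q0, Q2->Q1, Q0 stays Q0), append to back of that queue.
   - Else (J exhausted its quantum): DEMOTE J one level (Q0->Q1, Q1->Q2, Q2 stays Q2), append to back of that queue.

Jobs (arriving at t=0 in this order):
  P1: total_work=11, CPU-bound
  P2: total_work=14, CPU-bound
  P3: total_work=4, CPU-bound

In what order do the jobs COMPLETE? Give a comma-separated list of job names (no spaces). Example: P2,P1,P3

t=0-3: P1@Q0 runs 3, rem=8, quantum used, demote→Q1. Q0=[P2,P3] Q1=[P1] Q2=[]
t=3-6: P2@Q0 runs 3, rem=11, quantum used, demote→Q1. Q0=[P3] Q1=[P1,P2] Q2=[]
t=6-9: P3@Q0 runs 3, rem=1, quantum used, demote→Q1. Q0=[] Q1=[P1,P2,P3] Q2=[]
t=9-13: P1@Q1 runs 4, rem=4, quantum used, demote→Q2. Q0=[] Q1=[P2,P3] Q2=[P1]
t=13-17: P2@Q1 runs 4, rem=7, quantum used, demote→Q2. Q0=[] Q1=[P3] Q2=[P1,P2]
t=17-18: P3@Q1 runs 1, rem=0, completes. Q0=[] Q1=[] Q2=[P1,P2]
t=18-22: P1@Q2 runs 4, rem=0, completes. Q0=[] Q1=[] Q2=[P2]
t=22-29: P2@Q2 runs 7, rem=0, completes. Q0=[] Q1=[] Q2=[]

Answer: P3,P1,P2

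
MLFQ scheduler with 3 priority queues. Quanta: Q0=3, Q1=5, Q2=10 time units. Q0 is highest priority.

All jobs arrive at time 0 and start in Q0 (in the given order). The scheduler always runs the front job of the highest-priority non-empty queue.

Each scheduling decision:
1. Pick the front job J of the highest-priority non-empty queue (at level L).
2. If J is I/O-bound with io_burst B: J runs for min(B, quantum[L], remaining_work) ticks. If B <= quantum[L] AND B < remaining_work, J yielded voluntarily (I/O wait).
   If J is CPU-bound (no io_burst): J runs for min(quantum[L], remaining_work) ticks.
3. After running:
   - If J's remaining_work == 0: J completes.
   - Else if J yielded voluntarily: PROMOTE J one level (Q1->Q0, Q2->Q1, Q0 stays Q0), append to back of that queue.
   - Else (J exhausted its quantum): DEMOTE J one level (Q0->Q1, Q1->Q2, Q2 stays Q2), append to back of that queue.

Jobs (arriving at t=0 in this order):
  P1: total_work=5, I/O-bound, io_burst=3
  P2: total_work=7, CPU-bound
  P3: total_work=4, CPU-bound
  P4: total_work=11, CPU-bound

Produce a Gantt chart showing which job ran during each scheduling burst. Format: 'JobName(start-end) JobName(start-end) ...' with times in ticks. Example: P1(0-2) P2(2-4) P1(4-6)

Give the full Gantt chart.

t=0-3: P1@Q0 runs 3, rem=2, I/O yield, promote→Q0. Q0=[P2,P3,P4,P1] Q1=[] Q2=[]
t=3-6: P2@Q0 runs 3, rem=4, quantum used, demote→Q1. Q0=[P3,P4,P1] Q1=[P2] Q2=[]
t=6-9: P3@Q0 runs 3, rem=1, quantum used, demote→Q1. Q0=[P4,P1] Q1=[P2,P3] Q2=[]
t=9-12: P4@Q0 runs 3, rem=8, quantum used, demote→Q1. Q0=[P1] Q1=[P2,P3,P4] Q2=[]
t=12-14: P1@Q0 runs 2, rem=0, completes. Q0=[] Q1=[P2,P3,P4] Q2=[]
t=14-18: P2@Q1 runs 4, rem=0, completes. Q0=[] Q1=[P3,P4] Q2=[]
t=18-19: P3@Q1 runs 1, rem=0, completes. Q0=[] Q1=[P4] Q2=[]
t=19-24: P4@Q1 runs 5, rem=3, quantum used, demote→Q2. Q0=[] Q1=[] Q2=[P4]
t=24-27: P4@Q2 runs 3, rem=0, completes. Q0=[] Q1=[] Q2=[]

Answer: P1(0-3) P2(3-6) P3(6-9) P4(9-12) P1(12-14) P2(14-18) P3(18-19) P4(19-24) P4(24-27)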